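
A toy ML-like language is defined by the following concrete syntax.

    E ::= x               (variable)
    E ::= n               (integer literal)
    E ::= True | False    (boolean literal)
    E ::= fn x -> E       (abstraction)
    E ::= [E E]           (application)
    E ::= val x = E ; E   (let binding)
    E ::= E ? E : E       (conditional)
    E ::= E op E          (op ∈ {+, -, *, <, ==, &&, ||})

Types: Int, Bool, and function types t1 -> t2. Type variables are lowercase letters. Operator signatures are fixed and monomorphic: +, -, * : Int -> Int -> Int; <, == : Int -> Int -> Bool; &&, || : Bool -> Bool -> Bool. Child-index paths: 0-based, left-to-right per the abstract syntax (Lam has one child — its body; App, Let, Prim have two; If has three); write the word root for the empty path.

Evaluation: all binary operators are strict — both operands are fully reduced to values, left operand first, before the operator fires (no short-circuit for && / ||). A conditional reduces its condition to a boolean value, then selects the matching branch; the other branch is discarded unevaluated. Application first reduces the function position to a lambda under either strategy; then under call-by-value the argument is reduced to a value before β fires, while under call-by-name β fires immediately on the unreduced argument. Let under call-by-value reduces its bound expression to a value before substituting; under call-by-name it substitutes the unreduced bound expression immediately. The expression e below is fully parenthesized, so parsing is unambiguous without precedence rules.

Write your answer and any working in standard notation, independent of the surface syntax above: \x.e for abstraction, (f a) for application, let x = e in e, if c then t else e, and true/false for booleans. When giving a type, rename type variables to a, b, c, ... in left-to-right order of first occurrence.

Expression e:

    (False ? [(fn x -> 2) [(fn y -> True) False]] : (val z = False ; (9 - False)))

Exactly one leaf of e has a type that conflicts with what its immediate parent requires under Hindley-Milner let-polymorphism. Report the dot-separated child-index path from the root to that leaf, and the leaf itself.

Working:
  unify Bool ~ Bool
\x._ : a -> Int
\y._ : b -> Bool
  unify b -> Bool ~ Bool -> c
  unify b ~ Bool
  unify Bool ~ c
_ _ : Bool
  unify a -> Int ~ Bool -> d
  unify a ~ Bool
  unify Int ~ d
_ _ : Int
let z : Bool
  unify Int ~ Int
  unify Bool ~ Int
  FAIL: mismatch Bool ~ Int

Answer: 2.1.1 : false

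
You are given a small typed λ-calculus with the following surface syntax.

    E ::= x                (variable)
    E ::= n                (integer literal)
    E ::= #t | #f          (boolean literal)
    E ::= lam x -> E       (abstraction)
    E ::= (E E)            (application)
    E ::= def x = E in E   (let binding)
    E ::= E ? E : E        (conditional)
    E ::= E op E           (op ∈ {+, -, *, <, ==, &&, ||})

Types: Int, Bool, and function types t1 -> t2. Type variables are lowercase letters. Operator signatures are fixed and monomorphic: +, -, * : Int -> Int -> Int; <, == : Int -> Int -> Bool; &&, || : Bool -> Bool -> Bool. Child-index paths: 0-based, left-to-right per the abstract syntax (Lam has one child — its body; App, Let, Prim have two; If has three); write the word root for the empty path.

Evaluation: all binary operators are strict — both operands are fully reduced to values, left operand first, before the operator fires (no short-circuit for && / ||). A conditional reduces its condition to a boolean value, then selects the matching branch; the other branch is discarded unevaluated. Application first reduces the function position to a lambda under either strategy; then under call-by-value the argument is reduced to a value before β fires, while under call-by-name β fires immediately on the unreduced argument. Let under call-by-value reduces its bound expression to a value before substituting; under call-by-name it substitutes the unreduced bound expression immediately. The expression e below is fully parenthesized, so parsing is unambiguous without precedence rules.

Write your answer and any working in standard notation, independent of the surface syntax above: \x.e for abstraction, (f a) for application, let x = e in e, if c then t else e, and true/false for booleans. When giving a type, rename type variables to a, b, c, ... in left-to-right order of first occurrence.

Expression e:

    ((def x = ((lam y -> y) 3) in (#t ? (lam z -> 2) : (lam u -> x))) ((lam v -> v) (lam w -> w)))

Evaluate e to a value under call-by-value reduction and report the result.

Derivation:
step 0: ((let x = ((\y.y) 3) in (if true then (\z.2) else (\u.x))) ((\v.v) (\w.w)))
step 1: [beta@0.0] ((let x = 3 in (if true then (\z.2) else (\u.x))) ((\v.v) (\w.w)))
step 2: [let@0] ((if true then (\z.2) else (\u.3)) ((\v.v) (\w.w)))
step 3: [if@0] ((\z.2) ((\v.v) (\w.w)))
step 4: [beta@1] ((\z.2) (\w.w))
step 5: [beta@root] 2

Answer: 2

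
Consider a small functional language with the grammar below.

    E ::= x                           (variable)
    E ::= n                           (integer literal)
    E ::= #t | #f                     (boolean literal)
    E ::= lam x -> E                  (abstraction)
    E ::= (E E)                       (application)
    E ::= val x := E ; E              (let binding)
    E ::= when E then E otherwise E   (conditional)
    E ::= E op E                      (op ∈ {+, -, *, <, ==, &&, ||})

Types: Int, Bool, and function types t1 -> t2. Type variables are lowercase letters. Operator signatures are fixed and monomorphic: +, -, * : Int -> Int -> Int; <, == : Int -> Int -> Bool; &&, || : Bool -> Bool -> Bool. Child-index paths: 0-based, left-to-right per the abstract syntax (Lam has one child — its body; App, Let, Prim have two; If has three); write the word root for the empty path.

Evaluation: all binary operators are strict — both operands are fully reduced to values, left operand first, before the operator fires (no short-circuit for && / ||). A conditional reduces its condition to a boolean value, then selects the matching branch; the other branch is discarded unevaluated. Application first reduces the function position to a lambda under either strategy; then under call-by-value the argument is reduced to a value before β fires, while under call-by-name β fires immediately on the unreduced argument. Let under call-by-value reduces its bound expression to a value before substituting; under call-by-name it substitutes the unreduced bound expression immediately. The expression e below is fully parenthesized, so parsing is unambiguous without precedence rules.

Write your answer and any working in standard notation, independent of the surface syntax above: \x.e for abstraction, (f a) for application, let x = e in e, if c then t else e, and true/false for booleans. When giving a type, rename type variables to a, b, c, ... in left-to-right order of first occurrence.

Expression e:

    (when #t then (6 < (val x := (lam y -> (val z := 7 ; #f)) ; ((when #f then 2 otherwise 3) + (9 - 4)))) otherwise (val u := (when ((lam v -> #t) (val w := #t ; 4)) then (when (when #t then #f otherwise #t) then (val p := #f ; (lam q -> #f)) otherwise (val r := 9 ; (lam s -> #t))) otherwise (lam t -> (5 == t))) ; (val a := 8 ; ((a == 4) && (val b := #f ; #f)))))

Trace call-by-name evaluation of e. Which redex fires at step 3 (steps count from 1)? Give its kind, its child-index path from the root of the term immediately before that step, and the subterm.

Derivation:
step 0: (if true then (6 < (let x = (\y.(let z = 7 in false)) in ((if false then 2 else 3) + (9 - 4)))) else (let u = (if ((\v.true) (let w = true in 4)) then (if (if true then false else true) then (let p = false in (\q.false)) else (let r = 9 in (\s.true))) else (\t.(5 == t))) in (let a = 8 in ((a == 4) && (let b = false in false)))))
step 1: [if@root] (6 < (let x = (\y.(let z = 7 in false)) in ((if false then 2 else 3) + (9 - 4))))
step 2: [let@1] (6 < ((if false then 2 else 3) + (9 - 4)))
step 3: [if@1.0] (6 < (3 + (9 - 4)))

Answer: if at 1.0 : (if false then 2 else 3)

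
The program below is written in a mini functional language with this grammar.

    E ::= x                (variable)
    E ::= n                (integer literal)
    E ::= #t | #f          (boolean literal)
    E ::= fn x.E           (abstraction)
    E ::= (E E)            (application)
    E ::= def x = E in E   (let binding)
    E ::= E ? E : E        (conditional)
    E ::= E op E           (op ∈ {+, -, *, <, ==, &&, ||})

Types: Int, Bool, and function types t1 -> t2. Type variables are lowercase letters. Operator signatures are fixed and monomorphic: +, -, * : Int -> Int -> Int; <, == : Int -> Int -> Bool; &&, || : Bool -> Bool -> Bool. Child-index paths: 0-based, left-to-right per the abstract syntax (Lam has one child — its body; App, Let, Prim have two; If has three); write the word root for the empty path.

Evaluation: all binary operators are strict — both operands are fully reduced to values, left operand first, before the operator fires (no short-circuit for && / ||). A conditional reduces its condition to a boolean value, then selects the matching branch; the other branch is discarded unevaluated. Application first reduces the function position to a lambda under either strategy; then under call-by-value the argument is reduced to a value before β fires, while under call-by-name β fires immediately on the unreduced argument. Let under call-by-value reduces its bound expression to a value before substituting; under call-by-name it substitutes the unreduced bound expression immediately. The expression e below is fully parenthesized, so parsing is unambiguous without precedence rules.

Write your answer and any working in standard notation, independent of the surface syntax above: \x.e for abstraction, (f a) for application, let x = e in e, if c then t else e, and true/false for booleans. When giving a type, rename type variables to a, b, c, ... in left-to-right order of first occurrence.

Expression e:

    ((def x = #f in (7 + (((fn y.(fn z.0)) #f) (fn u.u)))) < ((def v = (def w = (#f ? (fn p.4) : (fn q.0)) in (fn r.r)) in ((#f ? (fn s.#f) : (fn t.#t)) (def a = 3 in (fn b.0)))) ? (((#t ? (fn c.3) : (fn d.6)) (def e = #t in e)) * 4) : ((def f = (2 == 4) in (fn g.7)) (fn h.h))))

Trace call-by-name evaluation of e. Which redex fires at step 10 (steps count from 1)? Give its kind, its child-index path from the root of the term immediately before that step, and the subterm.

Trace:
step 0: ((let x = false in (7 + (((\y.(\z.0)) false) (\u.u)))) < (if (let v = (let w = (if false then (\p.4) else (\q.0)) in (\r.r)) in ((if false then (\s.false) else (\t.true)) (let a = 3 in (\b.0)))) then (((if true then (\c.3) else (\d.6)) (let e = true in e)) * 4) else ((let f = (2 == 4) in (\g.7)) (\h.h))))
step 1: [let@0] ((7 + (((\y.(\z.0)) false) (\u.u))) < (if (let v = (let w = (if false then (\p.4) else (\q.0)) in (\r.r)) in ((if false then (\s.false) else (\t.true)) (let a = 3 in (\b.0)))) then (((if true then (\c.3) else (\d.6)) (let e = true in e)) * 4) else ((let f = (2 == 4) in (\g.7)) (\h.h))))
step 2: [beta@0.1.0] ((7 + ((\z.0) (\u.u))) < (if (let v = (let w = (if false then (\p.4) else (\q.0)) in (\r.r)) in ((if false then (\s.false) else (\t.true)) (let a = 3 in (\b.0)))) then (((if true then (\c.3) else (\d.6)) (let e = true in e)) * 4) else ((let f = (2 == 4) in (\g.7)) (\h.h))))
step 3: [beta@0.1] ((7 + 0) < (if (let v = (let w = (if false then (\p.4) else (\q.0)) in (\r.r)) in ((if false then (\s.false) else (\t.true)) (let a = 3 in (\b.0)))) then (((if true then (\c.3) else (\d.6)) (let e = true in e)) * 4) else ((let f = (2 == 4) in (\g.7)) (\h.h))))
step 4: [delta@0] (7 < (if (let v = (let w = (if false then (\p.4) else (\q.0)) in (\r.r)) in ((if false then (\s.false) else (\t.true)) (let a = 3 in (\b.0)))) then (((if true then (\c.3) else (\d.6)) (let e = true in e)) * 4) else ((let f = (2 == 4) in (\g.7)) (\h.h))))
step 5: [let@1.0] (7 < (if ((if false then (\s.false) else (\t.true)) (let a = 3 in (\b.0))) then (((if true then (\c.3) else (\d.6)) (let e = true in e)) * 4) else ((let f = (2 == 4) in (\g.7)) (\h.h))))
step 6: [if@1.0.0] (7 < (if ((\t.true) (let a = 3 in (\b.0))) then (((if true then (\c.3) else (\d.6)) (let e = true in e)) * 4) else ((let f = (2 == 4) in (\g.7)) (\h.h))))
step 7: [beta@1.0] (7 < (if true then (((if true then (\c.3) else (\d.6)) (let e = true in e)) * 4) else ((let f = (2 == 4) in (\g.7)) (\h.h))))
step 8: [if@1] (7 < (((if true then (\c.3) else (\d.6)) (let e = true in e)) * 4))
step 9: [if@1.0.0] (7 < (((\c.3) (let e = true in e)) * 4))
step 10: [beta@1.0] (7 < (3 * 4))

Answer: beta at 1.0 : ((\c.3) (let e = true in e))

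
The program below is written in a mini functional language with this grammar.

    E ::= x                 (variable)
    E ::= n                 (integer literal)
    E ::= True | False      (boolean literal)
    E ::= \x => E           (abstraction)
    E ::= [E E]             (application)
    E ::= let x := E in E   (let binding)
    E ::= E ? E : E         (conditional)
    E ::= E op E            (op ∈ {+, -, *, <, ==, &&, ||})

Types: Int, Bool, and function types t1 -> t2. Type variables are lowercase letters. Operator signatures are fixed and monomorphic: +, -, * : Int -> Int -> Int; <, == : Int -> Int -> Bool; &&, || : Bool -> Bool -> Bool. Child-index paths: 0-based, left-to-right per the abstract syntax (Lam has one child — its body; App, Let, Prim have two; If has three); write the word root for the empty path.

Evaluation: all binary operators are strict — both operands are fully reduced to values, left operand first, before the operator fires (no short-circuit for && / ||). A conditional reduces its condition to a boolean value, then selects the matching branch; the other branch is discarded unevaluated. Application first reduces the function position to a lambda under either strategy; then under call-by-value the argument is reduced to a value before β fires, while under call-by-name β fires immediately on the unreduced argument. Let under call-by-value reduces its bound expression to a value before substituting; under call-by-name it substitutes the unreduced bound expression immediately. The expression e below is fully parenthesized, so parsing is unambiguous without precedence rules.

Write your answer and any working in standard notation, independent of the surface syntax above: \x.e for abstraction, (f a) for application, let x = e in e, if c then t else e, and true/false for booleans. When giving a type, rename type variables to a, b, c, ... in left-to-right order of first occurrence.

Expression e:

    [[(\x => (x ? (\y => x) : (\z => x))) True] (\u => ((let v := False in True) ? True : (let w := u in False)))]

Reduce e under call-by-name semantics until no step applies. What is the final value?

Answer: true

Trace:
step 0: (((\x.(if x then (\y.x) else (\z.x))) true) (\u.(if (let v = false in true) then true else (let w = u in false))))
step 1: [beta@0] ((if true then (\y.true) else (\z.true)) (\u.(if (let v = false in true) then true else (let w = u in false))))
step 2: [if@0] ((\y.true) (\u.(if (let v = false in true) then true else (let w = u in false))))
step 3: [beta@root] true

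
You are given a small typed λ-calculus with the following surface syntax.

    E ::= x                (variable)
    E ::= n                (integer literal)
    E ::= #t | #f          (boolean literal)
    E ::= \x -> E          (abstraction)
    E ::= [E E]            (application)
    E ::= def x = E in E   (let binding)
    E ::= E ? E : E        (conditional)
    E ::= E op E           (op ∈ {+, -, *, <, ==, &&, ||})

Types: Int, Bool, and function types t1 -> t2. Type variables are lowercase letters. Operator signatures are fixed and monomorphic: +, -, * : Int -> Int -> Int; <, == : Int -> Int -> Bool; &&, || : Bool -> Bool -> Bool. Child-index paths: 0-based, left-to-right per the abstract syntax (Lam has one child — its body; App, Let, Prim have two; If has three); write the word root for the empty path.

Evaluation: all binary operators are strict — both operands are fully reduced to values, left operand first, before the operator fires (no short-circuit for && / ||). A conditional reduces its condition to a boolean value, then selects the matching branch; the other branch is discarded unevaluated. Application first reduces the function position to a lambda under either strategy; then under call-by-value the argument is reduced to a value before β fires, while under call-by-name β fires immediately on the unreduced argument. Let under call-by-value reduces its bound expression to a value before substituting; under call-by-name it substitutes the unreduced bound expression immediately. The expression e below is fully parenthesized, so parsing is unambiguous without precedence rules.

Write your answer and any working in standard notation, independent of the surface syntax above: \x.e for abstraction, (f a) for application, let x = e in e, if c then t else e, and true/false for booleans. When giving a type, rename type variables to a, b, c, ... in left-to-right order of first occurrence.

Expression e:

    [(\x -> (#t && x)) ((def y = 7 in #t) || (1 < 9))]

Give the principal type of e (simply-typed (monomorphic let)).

Derivation:
  unify Bool ~ Bool
x : a
  unify a ~ Bool
\x._ : Bool -> Bool
let y : Int
  unify Bool ~ Bool
  unify Int ~ Int
  unify Int ~ Int
  unify Bool ~ Bool
  unify Bool -> Bool ~ Bool -> b
  unify Bool ~ Bool
  unify Bool ~ b
_ _ : Bool

Answer: Bool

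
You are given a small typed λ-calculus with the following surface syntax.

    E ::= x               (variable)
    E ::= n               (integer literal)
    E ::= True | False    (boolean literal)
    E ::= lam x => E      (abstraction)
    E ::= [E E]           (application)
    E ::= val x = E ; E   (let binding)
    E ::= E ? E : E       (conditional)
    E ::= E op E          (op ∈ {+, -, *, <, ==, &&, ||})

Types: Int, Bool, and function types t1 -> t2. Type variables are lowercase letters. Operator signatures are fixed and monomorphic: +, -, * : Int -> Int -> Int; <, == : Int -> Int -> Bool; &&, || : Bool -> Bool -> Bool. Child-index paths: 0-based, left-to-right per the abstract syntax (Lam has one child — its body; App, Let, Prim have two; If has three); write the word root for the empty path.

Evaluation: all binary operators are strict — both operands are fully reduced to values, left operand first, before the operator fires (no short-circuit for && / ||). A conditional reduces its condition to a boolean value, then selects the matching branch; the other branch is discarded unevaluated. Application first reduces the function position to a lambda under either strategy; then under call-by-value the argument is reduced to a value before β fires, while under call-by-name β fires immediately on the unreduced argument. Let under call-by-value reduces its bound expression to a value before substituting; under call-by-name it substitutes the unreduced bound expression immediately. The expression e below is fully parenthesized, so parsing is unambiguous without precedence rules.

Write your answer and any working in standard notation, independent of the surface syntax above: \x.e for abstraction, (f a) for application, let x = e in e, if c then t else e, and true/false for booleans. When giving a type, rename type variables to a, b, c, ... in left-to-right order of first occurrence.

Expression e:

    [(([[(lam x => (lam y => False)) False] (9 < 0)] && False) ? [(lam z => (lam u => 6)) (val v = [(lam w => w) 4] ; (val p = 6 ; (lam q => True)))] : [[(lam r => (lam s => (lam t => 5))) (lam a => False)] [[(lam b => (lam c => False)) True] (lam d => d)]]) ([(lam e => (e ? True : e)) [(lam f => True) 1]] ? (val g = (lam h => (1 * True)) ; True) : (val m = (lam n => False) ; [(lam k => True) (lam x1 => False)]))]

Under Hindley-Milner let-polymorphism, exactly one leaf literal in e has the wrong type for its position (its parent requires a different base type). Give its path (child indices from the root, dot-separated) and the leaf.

Derivation:
\y._ : b -> Bool
\x._ : a -> b -> Bool
  unify a -> b -> Bool ~ Bool -> c
  unify a ~ Bool
  unify b -> Bool ~ c
_ _ : b -> Bool
  unify Int ~ Int
  unify Int ~ Int
  unify b -> Bool ~ Bool -> d
  unify b ~ Bool
  unify Bool ~ d
_ _ : Bool
  unify Bool ~ Bool
  unify Bool ~ Bool
  unify Bool ~ Bool
\u._ : f -> Int
\z._ : e -> f -> Int
w : g
\w._ : g -> g
  unify g -> g ~ Int -> h
  unify g ~ Int
  unify Int ~ h
_ _ : Int
let v : Int
let p : Int
\q._ : i -> Bool
  unify e -> f -> Int ~ (i -> Bool) -> j
  unify e ~ i -> Bool
  unify f -> Int ~ j
_ _ : f -> Int
\t._ : m -> Int
\s._ : l -> m -> Int
\r._ : k -> l -> m -> Int
\a._ : n -> Bool
  unify k -> l -> m -> Int ~ (n -> Bool) -> o
  unify k ~ n -> Bool
  unify l -> m -> Int ~ o
_ _ : l -> m -> Int
\c._ : q -> Bool
\b._ : p -> q -> Bool
  unify p -> q -> Bool ~ Bool -> r
  unify p ~ Bool
  unify q -> Bool ~ r
_ _ : q -> Bool
d : s
\d._ : s -> s
  unify q -> Bool ~ (s -> s) -> t
  unify q ~ s -> s
  unify Bool ~ t
_ _ : Bool
  unify l -> m -> Int ~ Bool -> u
  unify l ~ Bool
  unify m -> Int ~ u
_ _ : m -> Int
  unify f -> Int ~ m -> Int
  unify f ~ m
  unify Int ~ Int
e : v
  unify v ~ Bool
e : Bool
  unify Bool ~ Bool
\e._ : Bool -> Bool
\f._ : w -> Bool
  unify w -> Bool ~ Int -> x
  unify w ~ Int
  unify Bool ~ x
_ _ : Bool
  unify Bool -> Bool ~ Bool -> y
  unify Bool ~ Bool
  unify Bool ~ y
_ _ : Bool
  unify Bool ~ Bool
  unify Int ~ Int
  unify Bool ~ Int
  FAIL: mismatch Bool ~ Int

Answer: 1.1.0.0.1 : true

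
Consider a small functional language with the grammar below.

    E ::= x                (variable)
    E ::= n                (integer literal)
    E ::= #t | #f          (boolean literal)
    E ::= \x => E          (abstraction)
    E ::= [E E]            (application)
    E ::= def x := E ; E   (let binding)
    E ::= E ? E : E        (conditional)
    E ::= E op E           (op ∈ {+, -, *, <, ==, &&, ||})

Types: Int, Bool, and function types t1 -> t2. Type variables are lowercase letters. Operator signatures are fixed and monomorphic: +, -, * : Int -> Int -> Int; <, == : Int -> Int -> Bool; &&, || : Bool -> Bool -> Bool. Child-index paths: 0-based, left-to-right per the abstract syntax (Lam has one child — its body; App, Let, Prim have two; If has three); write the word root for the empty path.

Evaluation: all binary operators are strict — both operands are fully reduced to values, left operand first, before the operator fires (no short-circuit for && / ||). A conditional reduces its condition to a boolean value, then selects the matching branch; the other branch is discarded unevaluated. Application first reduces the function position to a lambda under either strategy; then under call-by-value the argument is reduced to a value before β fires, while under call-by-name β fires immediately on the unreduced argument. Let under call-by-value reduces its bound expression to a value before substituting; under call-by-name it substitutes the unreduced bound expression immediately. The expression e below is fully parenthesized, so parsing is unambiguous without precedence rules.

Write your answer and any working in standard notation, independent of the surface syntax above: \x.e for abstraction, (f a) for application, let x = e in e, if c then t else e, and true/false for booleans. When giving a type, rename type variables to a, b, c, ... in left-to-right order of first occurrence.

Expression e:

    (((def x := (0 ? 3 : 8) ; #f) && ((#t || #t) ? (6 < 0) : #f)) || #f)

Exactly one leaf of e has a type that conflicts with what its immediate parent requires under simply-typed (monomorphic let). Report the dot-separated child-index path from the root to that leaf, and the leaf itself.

Answer: 0.0.0.0 : 0

Derivation:
  unify Int ~ Bool
  FAIL: mismatch Int ~ Bool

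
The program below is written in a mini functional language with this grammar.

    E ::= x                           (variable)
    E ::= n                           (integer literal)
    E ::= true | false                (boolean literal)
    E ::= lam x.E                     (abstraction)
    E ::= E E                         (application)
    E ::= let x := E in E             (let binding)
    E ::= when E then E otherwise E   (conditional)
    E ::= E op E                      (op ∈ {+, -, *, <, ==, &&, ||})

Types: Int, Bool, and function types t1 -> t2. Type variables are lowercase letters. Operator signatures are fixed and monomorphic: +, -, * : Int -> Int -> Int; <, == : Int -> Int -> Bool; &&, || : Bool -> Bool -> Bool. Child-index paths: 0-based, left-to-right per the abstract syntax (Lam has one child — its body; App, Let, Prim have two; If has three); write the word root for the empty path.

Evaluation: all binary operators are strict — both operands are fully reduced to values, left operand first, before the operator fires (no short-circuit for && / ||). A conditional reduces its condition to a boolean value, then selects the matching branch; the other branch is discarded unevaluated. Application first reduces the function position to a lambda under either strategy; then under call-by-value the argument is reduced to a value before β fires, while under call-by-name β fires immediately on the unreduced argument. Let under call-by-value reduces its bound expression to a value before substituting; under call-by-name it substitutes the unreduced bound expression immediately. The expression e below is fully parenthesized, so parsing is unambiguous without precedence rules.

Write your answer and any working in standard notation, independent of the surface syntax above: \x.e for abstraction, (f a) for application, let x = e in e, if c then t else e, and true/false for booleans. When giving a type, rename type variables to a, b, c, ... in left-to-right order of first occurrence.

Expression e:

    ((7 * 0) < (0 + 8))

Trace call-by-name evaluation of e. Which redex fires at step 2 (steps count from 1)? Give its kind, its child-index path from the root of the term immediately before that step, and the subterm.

Answer: delta at 1 : (0 + 8)

Working:
step 0: ((7 * 0) < (0 + 8))
step 1: [delta@0] (0 < (0 + 8))
step 2: [delta@1] (0 < 8)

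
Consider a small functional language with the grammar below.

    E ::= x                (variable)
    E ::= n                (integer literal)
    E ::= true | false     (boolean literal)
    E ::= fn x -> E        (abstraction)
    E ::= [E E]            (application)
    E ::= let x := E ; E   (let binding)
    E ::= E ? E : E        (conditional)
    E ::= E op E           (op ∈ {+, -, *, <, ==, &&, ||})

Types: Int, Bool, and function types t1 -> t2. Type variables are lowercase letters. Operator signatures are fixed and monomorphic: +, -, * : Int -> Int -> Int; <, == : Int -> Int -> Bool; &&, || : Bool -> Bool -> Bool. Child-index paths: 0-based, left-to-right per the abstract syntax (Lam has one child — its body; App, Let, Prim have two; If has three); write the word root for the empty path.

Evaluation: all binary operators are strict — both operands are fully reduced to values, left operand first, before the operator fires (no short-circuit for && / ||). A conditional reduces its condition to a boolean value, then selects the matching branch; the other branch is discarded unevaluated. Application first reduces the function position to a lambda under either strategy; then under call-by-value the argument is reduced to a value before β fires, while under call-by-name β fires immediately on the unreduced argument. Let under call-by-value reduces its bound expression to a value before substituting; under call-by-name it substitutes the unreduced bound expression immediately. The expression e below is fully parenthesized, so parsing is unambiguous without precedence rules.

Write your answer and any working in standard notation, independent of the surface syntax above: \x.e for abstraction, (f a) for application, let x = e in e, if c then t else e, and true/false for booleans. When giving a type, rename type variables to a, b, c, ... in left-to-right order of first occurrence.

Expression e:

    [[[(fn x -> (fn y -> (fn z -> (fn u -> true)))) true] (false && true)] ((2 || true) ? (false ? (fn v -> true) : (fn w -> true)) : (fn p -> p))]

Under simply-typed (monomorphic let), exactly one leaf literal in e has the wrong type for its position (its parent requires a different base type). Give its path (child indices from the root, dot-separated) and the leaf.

Answer: 1.0.0 : 2

Trace:
\u._ : d -> Bool
\z._ : c -> d -> Bool
\y._ : b -> c -> d -> Bool
\x._ : a -> b -> c -> d -> Bool
  unify a -> b -> c -> d -> Bool ~ Bool -> e
  unify a ~ Bool
  unify b -> c -> d -> Bool ~ e
_ _ : b -> c -> d -> Bool
  unify Bool ~ Bool
  unify Bool ~ Bool
  unify b -> c -> d -> Bool ~ Bool -> f
  unify b ~ Bool
  unify c -> d -> Bool ~ f
_ _ : c -> d -> Bool
  unify Int ~ Bool
  FAIL: mismatch Int ~ Bool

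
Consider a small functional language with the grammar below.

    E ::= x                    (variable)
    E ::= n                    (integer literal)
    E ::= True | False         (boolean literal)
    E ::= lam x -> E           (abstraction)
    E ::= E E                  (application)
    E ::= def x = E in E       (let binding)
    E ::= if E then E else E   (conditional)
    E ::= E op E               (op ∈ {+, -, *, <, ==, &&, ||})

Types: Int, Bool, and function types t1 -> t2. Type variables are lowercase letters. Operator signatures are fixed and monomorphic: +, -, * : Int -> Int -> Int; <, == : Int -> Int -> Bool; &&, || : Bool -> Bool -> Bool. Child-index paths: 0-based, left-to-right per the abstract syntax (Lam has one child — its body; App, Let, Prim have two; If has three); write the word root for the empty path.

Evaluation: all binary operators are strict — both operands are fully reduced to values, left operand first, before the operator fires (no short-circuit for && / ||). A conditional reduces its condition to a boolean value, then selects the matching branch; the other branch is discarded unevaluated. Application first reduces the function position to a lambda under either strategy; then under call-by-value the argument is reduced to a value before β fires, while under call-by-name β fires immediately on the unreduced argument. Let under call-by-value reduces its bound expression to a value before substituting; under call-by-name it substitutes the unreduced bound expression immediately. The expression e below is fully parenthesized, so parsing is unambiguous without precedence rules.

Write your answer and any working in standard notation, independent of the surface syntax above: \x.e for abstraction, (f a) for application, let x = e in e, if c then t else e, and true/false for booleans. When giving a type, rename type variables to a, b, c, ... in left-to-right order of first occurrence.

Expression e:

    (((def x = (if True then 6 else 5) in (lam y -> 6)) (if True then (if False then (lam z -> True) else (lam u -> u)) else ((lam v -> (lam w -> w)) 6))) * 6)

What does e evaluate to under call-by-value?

Answer: 36

Working:
step 0: (((let x = (if true then 6 else 5) in (\y.6)) (if true then (if false then (\z.true) else (\u.u)) else ((\v.(\w.w)) 6))) * 6)
step 1: [if@0.0.0] (((let x = 6 in (\y.6)) (if true then (if false then (\z.true) else (\u.u)) else ((\v.(\w.w)) 6))) * 6)
step 2: [let@0.0] (((\y.6) (if true then (if false then (\z.true) else (\u.u)) else ((\v.(\w.w)) 6))) * 6)
step 3: [if@0.1] (((\y.6) (if false then (\z.true) else (\u.u))) * 6)
step 4: [if@0.1] (((\y.6) (\u.u)) * 6)
step 5: [beta@0] (6 * 6)
step 6: [delta@root] 36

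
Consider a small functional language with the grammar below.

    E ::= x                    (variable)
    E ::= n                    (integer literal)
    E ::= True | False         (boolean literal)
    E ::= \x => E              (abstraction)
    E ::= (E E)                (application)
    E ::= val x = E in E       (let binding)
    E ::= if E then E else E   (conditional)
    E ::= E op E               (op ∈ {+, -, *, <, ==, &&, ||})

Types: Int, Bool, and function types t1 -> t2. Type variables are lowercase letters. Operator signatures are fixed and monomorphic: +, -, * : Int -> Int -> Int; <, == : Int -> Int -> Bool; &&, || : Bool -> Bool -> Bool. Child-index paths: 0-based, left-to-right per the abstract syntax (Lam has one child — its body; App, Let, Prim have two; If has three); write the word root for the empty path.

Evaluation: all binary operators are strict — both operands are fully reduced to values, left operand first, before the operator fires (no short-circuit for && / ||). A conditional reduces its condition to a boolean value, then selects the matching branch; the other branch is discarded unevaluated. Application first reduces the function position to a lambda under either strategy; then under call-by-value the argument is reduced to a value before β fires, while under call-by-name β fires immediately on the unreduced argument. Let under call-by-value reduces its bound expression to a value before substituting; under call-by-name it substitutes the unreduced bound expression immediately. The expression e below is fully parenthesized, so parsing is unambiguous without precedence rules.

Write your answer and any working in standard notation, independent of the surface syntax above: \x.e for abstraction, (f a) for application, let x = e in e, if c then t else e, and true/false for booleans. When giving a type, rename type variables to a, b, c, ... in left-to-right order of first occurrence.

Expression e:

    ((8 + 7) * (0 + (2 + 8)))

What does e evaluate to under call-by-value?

Working:
step 0: ((8 + 7) * (0 + (2 + 8)))
step 1: [delta@0] (15 * (0 + (2 + 8)))
step 2: [delta@1.1] (15 * (0 + 10))
step 3: [delta@1] (15 * 10)
step 4: [delta@root] 150

Answer: 150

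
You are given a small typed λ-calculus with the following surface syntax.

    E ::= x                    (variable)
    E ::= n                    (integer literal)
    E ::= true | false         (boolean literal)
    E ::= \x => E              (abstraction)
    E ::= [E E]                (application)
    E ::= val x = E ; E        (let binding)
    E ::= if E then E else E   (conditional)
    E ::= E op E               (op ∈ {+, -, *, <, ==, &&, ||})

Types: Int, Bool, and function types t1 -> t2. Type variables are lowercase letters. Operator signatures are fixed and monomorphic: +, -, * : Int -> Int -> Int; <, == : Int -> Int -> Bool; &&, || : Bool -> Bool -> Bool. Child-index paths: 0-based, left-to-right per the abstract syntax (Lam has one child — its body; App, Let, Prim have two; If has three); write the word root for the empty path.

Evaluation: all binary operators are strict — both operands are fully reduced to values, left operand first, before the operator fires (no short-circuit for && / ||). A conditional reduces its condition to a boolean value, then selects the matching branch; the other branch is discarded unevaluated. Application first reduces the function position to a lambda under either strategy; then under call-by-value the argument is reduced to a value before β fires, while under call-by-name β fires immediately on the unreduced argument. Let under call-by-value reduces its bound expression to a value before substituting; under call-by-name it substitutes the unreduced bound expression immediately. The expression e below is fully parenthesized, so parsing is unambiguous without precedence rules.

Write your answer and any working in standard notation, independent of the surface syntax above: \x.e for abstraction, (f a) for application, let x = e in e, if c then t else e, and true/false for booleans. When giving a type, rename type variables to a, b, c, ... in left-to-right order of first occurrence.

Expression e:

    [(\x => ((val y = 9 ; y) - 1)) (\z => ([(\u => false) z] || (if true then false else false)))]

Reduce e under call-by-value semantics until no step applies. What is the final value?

Answer: 8

Working:
step 0: ((\x.((let y = 9 in y) - 1)) (\z.(((\u.false) z) || (if true then false else false))))
step 1: [beta@root] ((let y = 9 in y) - 1)
step 2: [let@0] (9 - 1)
step 3: [delta@root] 8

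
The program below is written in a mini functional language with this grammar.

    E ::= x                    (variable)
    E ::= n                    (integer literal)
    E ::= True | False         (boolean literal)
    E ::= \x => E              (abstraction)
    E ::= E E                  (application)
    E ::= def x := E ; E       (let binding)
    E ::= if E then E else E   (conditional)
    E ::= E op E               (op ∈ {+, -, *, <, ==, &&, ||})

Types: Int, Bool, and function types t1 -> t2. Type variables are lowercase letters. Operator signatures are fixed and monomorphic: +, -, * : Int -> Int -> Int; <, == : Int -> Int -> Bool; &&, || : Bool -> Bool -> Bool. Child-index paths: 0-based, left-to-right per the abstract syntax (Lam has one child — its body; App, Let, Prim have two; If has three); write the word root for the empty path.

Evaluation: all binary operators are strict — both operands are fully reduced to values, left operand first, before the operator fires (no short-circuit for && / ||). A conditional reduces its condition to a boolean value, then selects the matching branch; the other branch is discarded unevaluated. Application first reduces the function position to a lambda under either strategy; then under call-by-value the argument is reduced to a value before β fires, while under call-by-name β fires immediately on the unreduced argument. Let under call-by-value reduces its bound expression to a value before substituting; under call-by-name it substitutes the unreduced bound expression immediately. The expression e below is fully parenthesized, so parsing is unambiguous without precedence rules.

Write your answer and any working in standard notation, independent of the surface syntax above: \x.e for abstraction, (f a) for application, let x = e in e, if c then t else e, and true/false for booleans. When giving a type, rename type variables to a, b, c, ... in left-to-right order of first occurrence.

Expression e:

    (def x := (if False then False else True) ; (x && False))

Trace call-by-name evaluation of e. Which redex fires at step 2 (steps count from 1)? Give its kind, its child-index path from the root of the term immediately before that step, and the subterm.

Working:
step 0: (let x = (if false then false else true) in (x && false))
step 1: [let@root] ((if false then false else true) && false)
step 2: [if@0] (true && false)

Answer: if at 0 : (if false then false else true)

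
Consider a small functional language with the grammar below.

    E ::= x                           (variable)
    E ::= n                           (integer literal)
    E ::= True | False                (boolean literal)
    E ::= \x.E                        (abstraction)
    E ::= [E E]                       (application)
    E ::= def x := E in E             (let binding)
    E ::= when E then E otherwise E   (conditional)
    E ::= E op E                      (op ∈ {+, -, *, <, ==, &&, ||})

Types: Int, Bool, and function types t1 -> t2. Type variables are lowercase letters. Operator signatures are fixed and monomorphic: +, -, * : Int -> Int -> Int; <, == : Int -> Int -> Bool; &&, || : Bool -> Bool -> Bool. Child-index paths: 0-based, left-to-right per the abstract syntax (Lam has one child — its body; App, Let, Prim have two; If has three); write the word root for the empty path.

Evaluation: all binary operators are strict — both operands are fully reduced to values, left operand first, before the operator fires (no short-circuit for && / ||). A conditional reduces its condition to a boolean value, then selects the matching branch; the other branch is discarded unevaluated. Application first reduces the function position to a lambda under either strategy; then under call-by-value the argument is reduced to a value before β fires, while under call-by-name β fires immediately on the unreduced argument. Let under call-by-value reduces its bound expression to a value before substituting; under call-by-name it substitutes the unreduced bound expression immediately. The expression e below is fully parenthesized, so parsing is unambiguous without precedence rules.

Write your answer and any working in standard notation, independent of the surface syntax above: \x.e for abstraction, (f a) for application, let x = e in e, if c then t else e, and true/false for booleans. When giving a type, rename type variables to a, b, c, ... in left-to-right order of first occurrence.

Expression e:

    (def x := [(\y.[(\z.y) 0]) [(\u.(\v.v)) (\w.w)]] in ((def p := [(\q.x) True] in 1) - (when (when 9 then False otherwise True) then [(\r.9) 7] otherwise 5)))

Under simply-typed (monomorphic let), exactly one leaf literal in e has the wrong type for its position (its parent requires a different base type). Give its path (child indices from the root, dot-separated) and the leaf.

Answer: 1.1.0.0 : 9

Working:
y : a
\z._ : b -> a
  unify b -> a ~ Int -> c
  unify b ~ Int
  unify a ~ c
_ _ : c
\y._ : c -> c
v : e
\v._ : e -> e
\u._ : d -> e -> e
w : f
\w._ : f -> f
  unify d -> e -> e ~ (f -> f) -> g
  unify d ~ f -> f
  unify e -> e ~ g
_ _ : e -> e
  unify c -> c ~ (e -> e) -> h
  unify c ~ e -> e
  unify e -> e ~ h
_ _ : e -> e
let x : e -> e
x : e -> e
\q._ : i -> e -> e
  unify i -> e -> e ~ Bool -> j
  unify i ~ Bool
  unify e -> e ~ j
_ _ : e -> e
let p : e -> e
  unify Int ~ Int
  unify Int ~ Bool
  FAIL: mismatch Int ~ Bool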